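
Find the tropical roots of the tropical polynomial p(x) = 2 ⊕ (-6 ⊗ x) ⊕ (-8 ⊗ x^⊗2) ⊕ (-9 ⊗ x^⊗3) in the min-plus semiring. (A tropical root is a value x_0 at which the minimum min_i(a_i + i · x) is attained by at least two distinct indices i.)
Roots: {1, 2, 8}

Each tropical root is a break point of the lower envelope of the lines y = a_i + i · x (there are 4 lines, with slopes 0, 1, ..., 3). Only the lines that attain the minimum somewhere contribute to roots; other lines are dominated. Here the surviving (envelope) indices are i = 3, i = 2, i = 1, i = 0.
Intersections between consecutive envelope lines give the roots: for adjacent envelope indices i < j the intersection is x = (a_i − a_j) / (j − i). Reading off the sorted break points: {1, 2, 8}.
Verification: at each break x_0, at least two indices attain the minimum of min_i(a_i + i · x_0).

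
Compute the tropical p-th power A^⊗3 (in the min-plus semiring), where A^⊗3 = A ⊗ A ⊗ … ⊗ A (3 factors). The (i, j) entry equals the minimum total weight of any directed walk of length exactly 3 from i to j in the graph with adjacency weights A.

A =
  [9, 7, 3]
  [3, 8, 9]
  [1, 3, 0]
A^⊗3 =
  [4, 6, 3]
  [7, 9, 6]
  [1, 3, 0]

Each entry (A^⊗3)_ij equals the minimum over all length-3 walks i = v_0 → v_1 → … → v_3 = j of Σ_t A[v_t][v_{t+1}]. For example, for (i, j) = (0, 2) we minimise over 9 possible intermediate vertex sequences; the minimum is 3, attained along the walk 0 → 2 → 2 → 2.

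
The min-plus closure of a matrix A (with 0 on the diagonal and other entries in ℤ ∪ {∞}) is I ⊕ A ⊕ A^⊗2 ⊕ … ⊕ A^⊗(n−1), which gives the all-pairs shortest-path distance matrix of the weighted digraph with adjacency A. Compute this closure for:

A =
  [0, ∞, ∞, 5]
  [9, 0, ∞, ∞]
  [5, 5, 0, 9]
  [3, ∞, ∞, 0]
Closure =
  [0, ∞, ∞, 5]
  [9, 0, ∞, 14]
  [5, 5, 0, 9]
  [3, ∞, ∞, 0]

This is the Floyd-Warshall all-pairs shortest-path computation. For each intermediate vertex k = 0, 1, …, 3, update dist[i][j] ← min(dist[i][j], dist[i][k] + dist[k][j]). The final matrix gives, for each (i, j), the minimum total weight of any directed path from i to j (possibly empty when i = j).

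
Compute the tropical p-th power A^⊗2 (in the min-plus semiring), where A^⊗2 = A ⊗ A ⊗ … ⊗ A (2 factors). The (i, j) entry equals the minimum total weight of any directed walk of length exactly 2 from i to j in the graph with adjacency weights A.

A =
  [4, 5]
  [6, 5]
A^⊗2 =
  [8, 9]
  [10, 10]

Each entry (A^⊗2)_ij equals the minimum over all length-2 walks i = v_0 → v_1 → … → v_2 = j of Σ_t A[v_t][v_{t+1}]. For example, for (i, j) = (0, 1) we minimise over 2 possible intermediate vertex sequences; the minimum is 9, attained along the walk 0 → 0 → 1.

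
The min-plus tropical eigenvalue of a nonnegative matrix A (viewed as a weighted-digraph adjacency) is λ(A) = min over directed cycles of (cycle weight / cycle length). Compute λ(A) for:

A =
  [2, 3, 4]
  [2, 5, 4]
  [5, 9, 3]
λ(A) = 2

Enumerate directed cycles and compute their means (weight / length). Sample:
  cycle 0 → 0: weight = 2, length = 1, mean = 2/1 ≈ 2.000
  cycle 1 → 1: weight = 5, length = 1, mean = 5/1 ≈ 5.000
  cycle 2 → 2: weight = 3, length = 1, mean = 3/1 ≈ 3.000
  cycle 0 → 1 → 0: weight = 5, length = 2, mean = 5/2 ≈ 2.500
  cycle 0 → 2 → 0: weight = 9, length = 2, mean = 9/2 ≈ 4.500
  cycle 1 → 0 → 1: weight = 5, length = 2, mean = 5/2 ≈ 2.500
Minimum mean = 2.000, attained e.g. along the cycle 0 → 0 with weight 2 and length 1. So λ(A) = 2/1 = 2.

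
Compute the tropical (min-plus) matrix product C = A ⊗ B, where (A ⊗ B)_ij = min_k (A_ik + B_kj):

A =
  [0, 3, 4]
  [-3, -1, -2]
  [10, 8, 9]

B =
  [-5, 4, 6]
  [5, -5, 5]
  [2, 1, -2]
A ⊗ B =
  [-5, -2, 2]
  [-8, -6, -4]
  [5, 3, 7]

Apply the min-plus product entry-by-entry:
  C[0][0] = min over k of (A[0][0] + B[0][0] = 0 + -5 = -5, A[0][1] + B[1][0] = 3 + 5 = 8, A[0][2] + B[2][0] = 4 + 2 = 6) = -5 (attained at k = 0)
  C[0][1] = min over k of (A[0][0] + B[0][1] = 0 + 4 = 4, A[0][1] + B[1][1] = 3 + -5 = -2, A[0][2] + B[2][1] = 4 + 1 = 5) = -2 (attained at k = 1)
  C[0][2] = min over k of (A[0][0] + B[0][2] = 0 + 6 = 6, A[0][1] + B[1][2] = 3 + 5 = 8, A[0][2] + B[2][2] = 4 + -2 = 2) = 2 (attained at k = 2)
  C[1][0] = min over k of (A[1][0] + B[0][0] = -3 + -5 = -8, A[1][1] + B[1][0] = -1 + 5 = 4, A[1][2] + B[2][0] = -2 + 2 = 0) = -8 (attained at k = 0)
  C[1][1] = min over k of (A[1][0] + B[0][1] = -3 + 4 = 1, A[1][1] + B[1][1] = -1 + -5 = -6, A[1][2] + B[2][1] = -2 + 1 = -1) = -6 (attained at k = 1)
  C[1][2] = min over k of (A[1][0] + B[0][2] = -3 + 6 = 3, A[1][1] + B[1][2] = -1 + 5 = 4, A[1][2] + B[2][2] = -2 + -2 = -4) = -4 (attained at k = 2)
  C[2][0] = min over k of (A[2][0] + B[0][0] = 10 + -5 = 5, A[2][1] + B[1][0] = 8 + 5 = 13, A[2][2] + B[2][0] = 9 + 2 = 11) = 5 (attained at k = 0)
  C[2][1] = min over k of (A[2][0] + B[0][1] = 10 + 4 = 14, A[2][1] + B[1][1] = 8 + -5 = 3, A[2][2] + B[2][1] = 9 + 1 = 10) = 3 (attained at k = 1)
  C[2][2] = min over k of (A[2][0] + B[0][2] = 10 + 6 = 16, A[2][1] + B[1][2] = 8 + 5 = 13, A[2][2] + B[2][2] = 9 + -2 = 7) = 7 (attained at k = 2)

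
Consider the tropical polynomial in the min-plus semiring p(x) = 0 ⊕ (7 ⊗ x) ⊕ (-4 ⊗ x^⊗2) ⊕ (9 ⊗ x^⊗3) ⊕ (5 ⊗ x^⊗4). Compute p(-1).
p(-1) = -6

A tropical monomial a ⊗ x^⊗i evaluates to a + i · x. Evaluating each term at x = -1:
  Term 0 contributes 0 + 0 · -1 = 0
  Term 1 contributes 7 + 1 · -1 = 6
  Term 2 contributes -4 + 2 · -1 = -6
  Term 3 contributes 9 + 3 · -1 = 6
  Term 4 contributes 5 + 4 · -1 = 1
p(-1) = ⊕ of these = min[0, 6, -6, 6, 1] = -6.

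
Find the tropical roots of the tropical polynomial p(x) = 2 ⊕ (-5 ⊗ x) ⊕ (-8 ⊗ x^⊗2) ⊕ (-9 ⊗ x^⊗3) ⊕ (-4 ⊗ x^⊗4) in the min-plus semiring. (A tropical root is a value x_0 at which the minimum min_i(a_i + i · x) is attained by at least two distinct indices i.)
Roots: {-5, 1, 3, 7}

Each tropical root is a break point of the lower envelope of the lines y = a_i + i · x (there are 5 lines, with slopes 0, 1, ..., 4). Only the lines that attain the minimum somewhere contribute to roots; other lines are dominated. Here the surviving (envelope) indices are i = 4, i = 3, i = 2, i = 1, i = 0.
Intersections between consecutive envelope lines give the roots: for adjacent envelope indices i < j the intersection is x = (a_i − a_j) / (j − i). Reading off the sorted break points: {-5, 1, 3, 7}.
Verification: at each break x_0, at least two indices attain the minimum of min_i(a_i + i · x_0).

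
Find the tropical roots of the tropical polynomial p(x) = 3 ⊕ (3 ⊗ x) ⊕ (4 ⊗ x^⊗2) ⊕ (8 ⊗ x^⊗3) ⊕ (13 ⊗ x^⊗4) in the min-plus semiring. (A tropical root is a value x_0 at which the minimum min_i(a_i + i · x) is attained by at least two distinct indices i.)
Roots: {-5, -4, -1, 0}

Each tropical root is a break point of the lower envelope of the lines y = a_i + i · x (there are 5 lines, with slopes 0, 1, ..., 4). Only the lines that attain the minimum somewhere contribute to roots; other lines are dominated. Here the surviving (envelope) indices are i = 4, i = 3, i = 2, i = 1, i = 0.
Intersections between consecutive envelope lines give the roots: for adjacent envelope indices i < j the intersection is x = (a_i − a_j) / (j − i). Reading off the sorted break points: {-5, -4, -1, 0}.
Verification: at each break x_0, at least two indices attain the minimum of min_i(a_i + i · x_0).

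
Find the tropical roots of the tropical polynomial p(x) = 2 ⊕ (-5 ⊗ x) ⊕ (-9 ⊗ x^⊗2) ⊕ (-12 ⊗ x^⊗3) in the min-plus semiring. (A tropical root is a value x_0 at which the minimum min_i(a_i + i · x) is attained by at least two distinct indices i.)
Roots: {3, 4, 7}

Each tropical root is a break point of the lower envelope of the lines y = a_i + i · x (there are 4 lines, with slopes 0, 1, ..., 3). Only the lines that attain the minimum somewhere contribute to roots; other lines are dominated. Here the surviving (envelope) indices are i = 3, i = 2, i = 1, i = 0.
Intersections between consecutive envelope lines give the roots: for adjacent envelope indices i < j the intersection is x = (a_i − a_j) / (j − i). Reading off the sorted break points: {3, 4, 7}.
Verification: at each break x_0, at least two indices attain the minimum of min_i(a_i + i · x_0).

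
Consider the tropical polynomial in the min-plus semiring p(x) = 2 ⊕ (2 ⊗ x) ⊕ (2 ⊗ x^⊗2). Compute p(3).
p(3) = 2

A tropical monomial a ⊗ x^⊗i evaluates to a + i · x. Evaluating each term at x = 3:
  Term 0 contributes 2 + 0 · 3 = 2
  Term 1 contributes 2 + 1 · 3 = 5
  Term 2 contributes 2 + 2 · 3 = 8
p(3) = ⊕ of these = min[2, 5, 8] = 2.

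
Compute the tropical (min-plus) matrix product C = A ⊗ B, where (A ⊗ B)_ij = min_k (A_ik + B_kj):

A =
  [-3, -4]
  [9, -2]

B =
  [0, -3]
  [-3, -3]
A ⊗ B =
  [-7, -7]
  [-5, -5]

Apply the min-plus product entry-by-entry:
  C[0][0] = min over k of (A[0][0] + B[0][0] = -3 + 0 = -3, A[0][1] + B[1][0] = -4 + -3 = -7) = -7 (attained at k = 1)
  C[0][1] = min over k of (A[0][0] + B[0][1] = -3 + -3 = -6, A[0][1] + B[1][1] = -4 + -3 = -7) = -7 (attained at k = 1)
  C[1][0] = min over k of (A[1][0] + B[0][0] = 9 + 0 = 9, A[1][1] + B[1][0] = -2 + -3 = -5) = -5 (attained at k = 1)
  C[1][1] = min over k of (A[1][0] + B[0][1] = 9 + -3 = 6, A[1][1] + B[1][1] = -2 + -3 = -5) = -5 (attained at k = 1)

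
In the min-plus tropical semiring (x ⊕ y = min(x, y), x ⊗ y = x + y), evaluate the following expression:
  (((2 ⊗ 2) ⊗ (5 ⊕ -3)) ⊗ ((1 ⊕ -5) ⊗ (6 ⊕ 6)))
(((2 ⊗ 2) ⊗ (5 ⊕ -3)) ⊗ ((1 ⊕ -5) ⊗ (6 ⊕ 6))) = 2

Expand innermost to outermost. Recall ⊕ takes the minimum of its arguments and ⊗ takes their sum. Working out the expression (((2 ⊗ 2) ⊗ (5 ⊕ -3)) ⊗ ((1 ⊕ -5) ⊗ (6 ⊕ 6))) gives 2.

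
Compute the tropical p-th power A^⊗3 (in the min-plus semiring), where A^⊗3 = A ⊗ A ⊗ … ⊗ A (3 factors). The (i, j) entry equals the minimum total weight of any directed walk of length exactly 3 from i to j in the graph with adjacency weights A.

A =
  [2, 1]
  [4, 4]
A^⊗3 =
  [6, 5]
  [8, 7]

Each entry (A^⊗3)_ij equals the minimum over all length-3 walks i = v_0 → v_1 → … → v_3 = j of Σ_t A[v_t][v_{t+1}]. For example, for (i, j) = (0, 1) we minimise over 4 possible intermediate vertex sequences; the minimum is 5, attained along the walk 0 → 0 → 0 → 1.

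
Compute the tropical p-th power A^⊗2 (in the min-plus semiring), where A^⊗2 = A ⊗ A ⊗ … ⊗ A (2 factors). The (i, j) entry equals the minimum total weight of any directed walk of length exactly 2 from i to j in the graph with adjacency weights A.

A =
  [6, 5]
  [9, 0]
A^⊗2 =
  [12, 5]
  [9, 0]

Each entry (A^⊗2)_ij equals the minimum over all length-2 walks i = v_0 → v_1 → … → v_2 = j of Σ_t A[v_t][v_{t+1}]. For example, for (i, j) = (0, 1) we minimise over 2 possible intermediate vertex sequences; the minimum is 5, attained along the walk 0 → 1 → 1.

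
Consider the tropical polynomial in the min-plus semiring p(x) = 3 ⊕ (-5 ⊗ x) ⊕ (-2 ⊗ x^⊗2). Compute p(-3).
p(-3) = -8

A tropical monomial a ⊗ x^⊗i evaluates to a + i · x. Evaluating each term at x = -3:
  Term 0 contributes 3 + 0 · -3 = 3
  Term 1 contributes -5 + 1 · -3 = -8
  Term 2 contributes -2 + 2 · -3 = -8
p(-3) = ⊕ of these = min[3, -8, -8] = -8.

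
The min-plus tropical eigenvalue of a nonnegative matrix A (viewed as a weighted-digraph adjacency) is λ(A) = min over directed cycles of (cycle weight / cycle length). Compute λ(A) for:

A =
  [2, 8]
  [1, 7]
λ(A) = 2

Enumerate directed cycles and compute their means (weight / length). Sample:
  cycle 0 → 0: weight = 2, length = 1, mean = 2/1 ≈ 2.000
  cycle 1 → 1: weight = 7, length = 1, mean = 7/1 ≈ 7.000
  cycle 0 → 1 → 0: weight = 9, length = 2, mean = 9/2 ≈ 4.500
  cycle 1 → 0 → 1: weight = 9, length = 2, mean = 9/2 ≈ 4.500
Minimum mean = 2.000, attained e.g. along the cycle 0 → 0 with weight 2 and length 1. So λ(A) = 2/1 = 2.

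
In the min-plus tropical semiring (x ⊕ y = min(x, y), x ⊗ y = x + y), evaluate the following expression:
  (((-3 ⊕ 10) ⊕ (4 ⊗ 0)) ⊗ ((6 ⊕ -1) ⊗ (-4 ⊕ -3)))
(((-3 ⊕ 10) ⊕ (4 ⊗ 0)) ⊗ ((6 ⊕ -1) ⊗ (-4 ⊕ -3))) = -8

Expand innermost to outermost. Recall ⊕ takes the minimum of its arguments and ⊗ takes their sum. Working out the expression (((-3 ⊕ 10) ⊕ (4 ⊗ 0)) ⊗ ((6 ⊕ -1) ⊗ (-4 ⊕ -3))) gives -8.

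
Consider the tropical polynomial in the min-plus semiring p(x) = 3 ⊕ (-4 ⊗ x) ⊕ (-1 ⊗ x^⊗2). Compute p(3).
p(3) = -1

A tropical monomial a ⊗ x^⊗i evaluates to a + i · x. Evaluating each term at x = 3:
  Term 0 contributes 3 + 0 · 3 = 3
  Term 1 contributes -4 + 1 · 3 = -1
  Term 2 contributes -1 + 2 · 3 = 5
p(3) = ⊕ of these = min[3, -1, 5] = -1.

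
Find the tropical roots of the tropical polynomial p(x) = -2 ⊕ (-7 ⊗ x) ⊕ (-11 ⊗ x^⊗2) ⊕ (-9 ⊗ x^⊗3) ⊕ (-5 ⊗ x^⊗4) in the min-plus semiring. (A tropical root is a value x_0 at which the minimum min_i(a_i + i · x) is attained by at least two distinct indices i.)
Roots: {-4, -2, 4, 5}

Each tropical root is a break point of the lower envelope of the lines y = a_i + i · x (there are 5 lines, with slopes 0, 1, ..., 4). Only the lines that attain the minimum somewhere contribute to roots; other lines are dominated. Here the surviving (envelope) indices are i = 4, i = 3, i = 2, i = 1, i = 0.
Intersections between consecutive envelope lines give the roots: for adjacent envelope indices i < j the intersection is x = (a_i − a_j) / (j − i). Reading off the sorted break points: {-4, -2, 4, 5}.
Verification: at each break x_0, at least two indices attain the minimum of min_i(a_i + i · x_0).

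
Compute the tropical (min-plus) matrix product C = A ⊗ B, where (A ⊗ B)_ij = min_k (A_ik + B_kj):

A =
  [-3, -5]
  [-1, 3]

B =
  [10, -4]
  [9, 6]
A ⊗ B =
  [4, -7]
  [9, -5]

Apply the min-plus product entry-by-entry:
  C[0][0] = min over k of (A[0][0] + B[0][0] = -3 + 10 = 7, A[0][1] + B[1][0] = -5 + 9 = 4) = 4 (attained at k = 1)
  C[0][1] = min over k of (A[0][0] + B[0][1] = -3 + -4 = -7, A[0][1] + B[1][1] = -5 + 6 = 1) = -7 (attained at k = 0)
  C[1][0] = min over k of (A[1][0] + B[0][0] = -1 + 10 = 9, A[1][1] + B[1][0] = 3 + 9 = 12) = 9 (attained at k = 0)
  C[1][1] = min over k of (A[1][0] + B[0][1] = -1 + -4 = -5, A[1][1] + B[1][1] = 3 + 6 = 9) = -5 (attained at k = 0)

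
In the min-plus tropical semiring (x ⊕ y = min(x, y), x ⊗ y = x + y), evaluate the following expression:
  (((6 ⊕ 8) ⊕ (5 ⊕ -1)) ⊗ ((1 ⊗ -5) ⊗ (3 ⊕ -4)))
(((6 ⊕ 8) ⊕ (5 ⊕ -1)) ⊗ ((1 ⊗ -5) ⊗ (3 ⊕ -4))) = -9

Expand innermost to outermost. Recall ⊕ takes the minimum of its arguments and ⊗ takes their sum. Working out the expression (((6 ⊕ 8) ⊕ (5 ⊕ -1)) ⊗ ((1 ⊗ -5) ⊗ (3 ⊕ -4))) gives -9.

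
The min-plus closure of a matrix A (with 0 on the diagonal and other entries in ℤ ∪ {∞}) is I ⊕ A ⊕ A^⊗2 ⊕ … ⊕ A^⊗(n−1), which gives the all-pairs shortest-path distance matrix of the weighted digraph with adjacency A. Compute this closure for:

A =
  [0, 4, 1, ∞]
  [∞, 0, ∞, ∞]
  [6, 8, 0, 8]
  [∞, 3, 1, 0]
Closure =
  [0, 4, 1, 9]
  [∞, 0, ∞, ∞]
  [6, 8, 0, 8]
  [7, 3, 1, 0]

This is the Floyd-Warshall all-pairs shortest-path computation. For each intermediate vertex k = 0, 1, …, 3, update dist[i][j] ← min(dist[i][j], dist[i][k] + dist[k][j]). The final matrix gives, for each (i, j), the minimum total weight of any directed path from i to j (possibly empty when i = j).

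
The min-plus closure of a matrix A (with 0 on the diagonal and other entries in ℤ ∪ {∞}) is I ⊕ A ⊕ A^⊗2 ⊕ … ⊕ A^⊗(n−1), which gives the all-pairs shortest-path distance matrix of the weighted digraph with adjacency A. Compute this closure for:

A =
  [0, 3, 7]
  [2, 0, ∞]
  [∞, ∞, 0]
Closure =
  [0, 3, 7]
  [2, 0, 9]
  [∞, ∞, 0]

This is the Floyd-Warshall all-pairs shortest-path computation. For each intermediate vertex k = 0, 1, …, 2, update dist[i][j] ← min(dist[i][j], dist[i][k] + dist[k][j]). The final matrix gives, for each (i, j), the minimum total weight of any directed path from i to j (possibly empty when i = j).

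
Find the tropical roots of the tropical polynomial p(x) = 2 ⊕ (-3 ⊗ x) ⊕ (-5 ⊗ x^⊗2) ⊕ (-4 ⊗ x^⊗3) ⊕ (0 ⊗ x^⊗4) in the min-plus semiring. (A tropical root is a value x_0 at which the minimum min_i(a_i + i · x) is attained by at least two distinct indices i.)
Roots: {-4, -1, 2, 5}

Each tropical root is a break point of the lower envelope of the lines y = a_i + i · x (there are 5 lines, with slopes 0, 1, ..., 4). Only the lines that attain the minimum somewhere contribute to roots; other lines are dominated. Here the surviving (envelope) indices are i = 4, i = 3, i = 2, i = 1, i = 0.
Intersections between consecutive envelope lines give the roots: for adjacent envelope indices i < j the intersection is x = (a_i − a_j) / (j − i). Reading off the sorted break points: {-4, -1, 2, 5}.
Verification: at each break x_0, at least two indices attain the minimum of min_i(a_i + i · x_0).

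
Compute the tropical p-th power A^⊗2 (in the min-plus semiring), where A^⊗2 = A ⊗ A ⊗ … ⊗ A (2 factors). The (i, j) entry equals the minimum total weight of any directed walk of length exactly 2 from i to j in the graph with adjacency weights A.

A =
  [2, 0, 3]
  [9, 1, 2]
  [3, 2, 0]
A^⊗2 =
  [4, 1, 2]
  [5, 2, 2]
  [3, 2, 0]

Each entry (A^⊗2)_ij equals the minimum over all length-2 walks i = v_0 → v_1 → … → v_2 = j of Σ_t A[v_t][v_{t+1}]. For example, for (i, j) = (0, 2) we minimise over 3 possible intermediate vertex sequences; the minimum is 2, attained along the walk 0 → 1 → 2.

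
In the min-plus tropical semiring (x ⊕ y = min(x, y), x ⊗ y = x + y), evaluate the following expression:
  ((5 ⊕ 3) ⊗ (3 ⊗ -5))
((5 ⊕ 3) ⊗ (3 ⊗ -5)) = 1

Expand innermost to outermost. Recall ⊕ takes the minimum of its arguments and ⊗ takes their sum. Working out the expression ((5 ⊕ 3) ⊗ (3 ⊗ -5)) gives 1.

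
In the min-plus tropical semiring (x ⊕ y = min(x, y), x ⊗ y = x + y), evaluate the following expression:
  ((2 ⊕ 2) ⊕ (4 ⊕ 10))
((2 ⊕ 2) ⊕ (4 ⊕ 10)) = 2

Expand innermost to outermost. Recall ⊕ takes the minimum of its arguments and ⊗ takes their sum. Working out the expression ((2 ⊕ 2) ⊕ (4 ⊕ 10)) gives 2.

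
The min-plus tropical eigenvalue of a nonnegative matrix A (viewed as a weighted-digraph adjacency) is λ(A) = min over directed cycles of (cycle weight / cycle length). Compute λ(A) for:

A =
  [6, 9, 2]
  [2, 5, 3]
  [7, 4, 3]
λ(A) = 8/3

Enumerate directed cycles and compute their means (weight / length). Sample:
  cycle 0 → 0: weight = 6, length = 1, mean = 6/1 ≈ 6.000
  cycle 1 → 1: weight = 5, length = 1, mean = 5/1 ≈ 5.000
  cycle 2 → 2: weight = 3, length = 1, mean = 3/1 ≈ 3.000
  cycle 0 → 1 → 0: weight = 11, length = 2, mean = 11/2 ≈ 5.500
  cycle 0 → 2 → 0: weight = 9, length = 2, mean = 9/2 ≈ 4.500
  cycle 1 → 0 → 1: weight = 11, length = 2, mean = 11/2 ≈ 5.500
Minimum mean = 2.667, attained e.g. along the cycle 0 → 2 → 1 → 0 with weight 8 and length 3. So λ(A) = 8/3 = 8/3.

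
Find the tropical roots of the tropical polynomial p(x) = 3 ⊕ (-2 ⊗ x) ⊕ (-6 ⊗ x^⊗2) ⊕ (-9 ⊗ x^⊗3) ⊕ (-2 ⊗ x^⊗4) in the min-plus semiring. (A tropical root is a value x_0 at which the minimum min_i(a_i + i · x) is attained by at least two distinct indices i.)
Roots: {-7, 3, 4, 5}

Each tropical root is a break point of the lower envelope of the lines y = a_i + i · x (there are 5 lines, with slopes 0, 1, ..., 4). Only the lines that attain the minimum somewhere contribute to roots; other lines are dominated. Here the surviving (envelope) indices are i = 4, i = 3, i = 2, i = 1, i = 0.
Intersections between consecutive envelope lines give the roots: for adjacent envelope indices i < j the intersection is x = (a_i − a_j) / (j − i). Reading off the sorted break points: {-7, 3, 4, 5}.
Verification: at each break x_0, at least two indices attain the minimum of min_i(a_i + i · x_0).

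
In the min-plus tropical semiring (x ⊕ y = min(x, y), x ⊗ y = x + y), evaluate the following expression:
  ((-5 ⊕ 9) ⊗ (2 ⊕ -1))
((-5 ⊕ 9) ⊗ (2 ⊕ -1)) = -6

Expand innermost to outermost. Recall ⊕ takes the minimum of its arguments and ⊗ takes their sum. Working out the expression ((-5 ⊕ 9) ⊗ (2 ⊕ -1)) gives -6.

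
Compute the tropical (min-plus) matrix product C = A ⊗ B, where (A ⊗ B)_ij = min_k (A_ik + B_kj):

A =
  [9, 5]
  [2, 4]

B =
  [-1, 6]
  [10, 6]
A ⊗ B =
  [8, 11]
  [1, 8]

Apply the min-plus product entry-by-entry:
  C[0][0] = min over k of (A[0][0] + B[0][0] = 9 + -1 = 8, A[0][1] + B[1][0] = 5 + 10 = 15) = 8 (attained at k = 0)
  C[0][1] = min over k of (A[0][0] + B[0][1] = 9 + 6 = 15, A[0][1] + B[1][1] = 5 + 6 = 11) = 11 (attained at k = 1)
  C[1][0] = min over k of (A[1][0] + B[0][0] = 2 + -1 = 1, A[1][1] + B[1][0] = 4 + 10 = 14) = 1 (attained at k = 0)
  C[1][1] = min over k of (A[1][0] + B[0][1] = 2 + 6 = 8, A[1][1] + B[1][1] = 4 + 6 = 10) = 8 (attained at k = 0)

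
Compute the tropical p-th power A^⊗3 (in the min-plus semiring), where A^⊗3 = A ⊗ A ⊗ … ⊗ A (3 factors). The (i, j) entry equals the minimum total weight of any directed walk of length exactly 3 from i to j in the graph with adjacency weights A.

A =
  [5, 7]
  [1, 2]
A^⊗3 =
  [10, 11]
  [5, 6]

Each entry (A^⊗3)_ij equals the minimum over all length-3 walks i = v_0 → v_1 → … → v_3 = j of Σ_t A[v_t][v_{t+1}]. For example, for (i, j) = (0, 1) we minimise over 4 possible intermediate vertex sequences; the minimum is 11, attained along the walk 0 → 1 → 1 → 1.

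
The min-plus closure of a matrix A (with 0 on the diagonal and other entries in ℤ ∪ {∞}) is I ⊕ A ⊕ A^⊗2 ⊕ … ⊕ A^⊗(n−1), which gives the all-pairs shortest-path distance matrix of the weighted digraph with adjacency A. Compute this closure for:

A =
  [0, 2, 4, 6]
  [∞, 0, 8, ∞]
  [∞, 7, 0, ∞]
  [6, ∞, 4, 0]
Closure =
  [0, 2, 4, 6]
  [∞, 0, 8, ∞]
  [∞, 7, 0, ∞]
  [6, 8, 4, 0]

This is the Floyd-Warshall all-pairs shortest-path computation. For each intermediate vertex k = 0, 1, …, 3, update dist[i][j] ← min(dist[i][j], dist[i][k] + dist[k][j]). The final matrix gives, for each (i, j), the minimum total weight of any directed path from i to j (possibly empty when i = j).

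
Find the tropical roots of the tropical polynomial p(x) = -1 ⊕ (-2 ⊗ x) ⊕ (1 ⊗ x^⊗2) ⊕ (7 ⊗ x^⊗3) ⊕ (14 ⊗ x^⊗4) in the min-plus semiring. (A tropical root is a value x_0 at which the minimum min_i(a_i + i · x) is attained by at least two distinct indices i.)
Roots: {-7, -6, -3, 1}

Each tropical root is a break point of the lower envelope of the lines y = a_i + i · x (there are 5 lines, with slopes 0, 1, ..., 4). Only the lines that attain the minimum somewhere contribute to roots; other lines are dominated. Here the surviving (envelope) indices are i = 4, i = 3, i = 2, i = 1, i = 0.
Intersections between consecutive envelope lines give the roots: for adjacent envelope indices i < j the intersection is x = (a_i − a_j) / (j − i). Reading off the sorted break points: {-7, -6, -3, 1}.
Verification: at each break x_0, at least two indices attain the minimum of min_i(a_i + i · x_0).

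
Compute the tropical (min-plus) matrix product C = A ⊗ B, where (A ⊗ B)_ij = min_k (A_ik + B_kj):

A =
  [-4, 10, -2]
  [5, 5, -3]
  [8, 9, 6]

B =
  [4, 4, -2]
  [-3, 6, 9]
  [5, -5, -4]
A ⊗ B =
  [0, -7, -6]
  [2, -8, -7]
  [6, 1, 2]

Apply the min-plus product entry-by-entry:
  C[0][0] = min over k of (A[0][0] + B[0][0] = -4 + 4 = 0, A[0][1] + B[1][0] = 10 + -3 = 7, A[0][2] + B[2][0] = -2 + 5 = 3) = 0 (attained at k = 0)
  C[0][1] = min over k of (A[0][0] + B[0][1] = -4 + 4 = 0, A[0][1] + B[1][1] = 10 + 6 = 16, A[0][2] + B[2][1] = -2 + -5 = -7) = -7 (attained at k = 2)
  C[0][2] = min over k of (A[0][0] + B[0][2] = -4 + -2 = -6, A[0][1] + B[1][2] = 10 + 9 = 19, A[0][2] + B[2][2] = -2 + -4 = -6) = -6 (attained at k = 0)
  C[1][0] = min over k of (A[1][0] + B[0][0] = 5 + 4 = 9, A[1][1] + B[1][0] = 5 + -3 = 2, A[1][2] + B[2][0] = -3 + 5 = 2) = 2 (attained at k = 1)
  C[1][1] = min over k of (A[1][0] + B[0][1] = 5 + 4 = 9, A[1][1] + B[1][1] = 5 + 6 = 11, A[1][2] + B[2][1] = -3 + -5 = -8) = -8 (attained at k = 2)
  C[1][2] = min over k of (A[1][0] + B[0][2] = 5 + -2 = 3, A[1][1] + B[1][2] = 5 + 9 = 14, A[1][2] + B[2][2] = -3 + -4 = -7) = -7 (attained at k = 2)
  C[2][0] = min over k of (A[2][0] + B[0][0] = 8 + 4 = 12, A[2][1] + B[1][0] = 9 + -3 = 6, A[2][2] + B[2][0] = 6 + 5 = 11) = 6 (attained at k = 1)
  C[2][1] = min over k of (A[2][0] + B[0][1] = 8 + 4 = 12, A[2][1] + B[1][1] = 9 + 6 = 15, A[2][2] + B[2][1] = 6 + -5 = 1) = 1 (attained at k = 2)
  C[2][2] = min over k of (A[2][0] + B[0][2] = 8 + -2 = 6, A[2][1] + B[1][2] = 9 + 9 = 18, A[2][2] + B[2][2] = 6 + -4 = 2) = 2 (attained at k = 2)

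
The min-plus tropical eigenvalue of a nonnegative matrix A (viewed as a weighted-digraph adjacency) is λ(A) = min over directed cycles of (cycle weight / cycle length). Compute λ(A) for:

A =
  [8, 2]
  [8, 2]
λ(A) = 2

Enumerate directed cycles and compute their means (weight / length). Sample:
  cycle 0 → 0: weight = 8, length = 1, mean = 8/1 ≈ 8.000
  cycle 1 → 1: weight = 2, length = 1, mean = 2/1 ≈ 2.000
  cycle 0 → 1 → 0: weight = 10, length = 2, mean = 10/2 ≈ 5.000
  cycle 1 → 0 → 1: weight = 10, length = 2, mean = 10/2 ≈ 5.000
Minimum mean = 2.000, attained e.g. along the cycle 1 → 1 with weight 2 and length 1. So λ(A) = 2/1 = 2.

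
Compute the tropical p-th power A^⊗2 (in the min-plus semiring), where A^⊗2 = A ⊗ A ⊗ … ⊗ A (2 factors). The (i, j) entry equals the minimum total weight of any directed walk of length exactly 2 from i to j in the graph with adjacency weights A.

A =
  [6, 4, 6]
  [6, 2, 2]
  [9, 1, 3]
A^⊗2 =
  [10, 6, 6]
  [8, 3, 4]
  [7, 3, 3]

Each entry (A^⊗2)_ij equals the minimum over all length-2 walks i = v_0 → v_1 → … → v_2 = j of Σ_t A[v_t][v_{t+1}]. For example, for (i, j) = (0, 2) we minimise over 3 possible intermediate vertex sequences; the minimum is 6, attained along the walk 0 → 1 → 2.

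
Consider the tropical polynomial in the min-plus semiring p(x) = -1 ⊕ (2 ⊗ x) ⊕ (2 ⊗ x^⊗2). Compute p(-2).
p(-2) = -2

A tropical monomial a ⊗ x^⊗i evaluates to a + i · x. Evaluating each term at x = -2:
  Term 0 contributes -1 + 0 · -2 = -1
  Term 1 contributes 2 + 1 · -2 = 0
  Term 2 contributes 2 + 2 · -2 = -2
p(-2) = ⊕ of these = min[-1, 0, -2] = -2.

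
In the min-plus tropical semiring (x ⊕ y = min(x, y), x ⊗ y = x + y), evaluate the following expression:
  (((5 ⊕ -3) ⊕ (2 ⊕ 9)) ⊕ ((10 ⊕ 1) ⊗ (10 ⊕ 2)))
(((5 ⊕ -3) ⊕ (2 ⊕ 9)) ⊕ ((10 ⊕ 1) ⊗ (10 ⊕ 2))) = -3

Expand innermost to outermost. Recall ⊕ takes the minimum of its arguments and ⊗ takes their sum. Working out the expression (((5 ⊕ -3) ⊕ (2 ⊕ 9)) ⊕ ((10 ⊕ 1) ⊗ (10 ⊕ 2))) gives -3.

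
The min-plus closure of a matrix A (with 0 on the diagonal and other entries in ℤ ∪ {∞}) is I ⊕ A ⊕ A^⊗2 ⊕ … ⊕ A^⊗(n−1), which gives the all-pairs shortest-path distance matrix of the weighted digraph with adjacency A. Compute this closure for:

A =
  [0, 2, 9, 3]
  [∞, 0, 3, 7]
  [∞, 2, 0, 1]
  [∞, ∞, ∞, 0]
Closure =
  [0, 2, 5, 3]
  [∞, 0, 3, 4]
  [∞, 2, 0, 1]
  [∞, ∞, ∞, 0]

This is the Floyd-Warshall all-pairs shortest-path computation. For each intermediate vertex k = 0, 1, …, 3, update dist[i][j] ← min(dist[i][j], dist[i][k] + dist[k][j]). The final matrix gives, for each (i, j), the minimum total weight of any directed path from i to j (possibly empty when i = j).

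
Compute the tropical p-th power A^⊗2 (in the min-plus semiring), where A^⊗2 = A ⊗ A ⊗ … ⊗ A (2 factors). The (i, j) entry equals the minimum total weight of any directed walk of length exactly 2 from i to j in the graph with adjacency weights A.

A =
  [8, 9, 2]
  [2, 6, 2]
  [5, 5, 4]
A^⊗2 =
  [7, 7, 6]
  [7, 7, 4]
  [7, 9, 7]

Each entry (A^⊗2)_ij equals the minimum over all length-2 walks i = v_0 → v_1 → … → v_2 = j of Σ_t A[v_t][v_{t+1}]. For example, for (i, j) = (0, 2) we minimise over 3 possible intermediate vertex sequences; the minimum is 6, attained along the walk 0 → 2 → 2.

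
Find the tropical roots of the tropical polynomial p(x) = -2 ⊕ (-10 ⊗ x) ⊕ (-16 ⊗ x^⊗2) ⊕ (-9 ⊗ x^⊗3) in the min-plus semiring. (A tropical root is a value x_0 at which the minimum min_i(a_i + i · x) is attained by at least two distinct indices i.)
Roots: {-7, 6, 8}

Each tropical root is a break point of the lower envelope of the lines y = a_i + i · x (there are 4 lines, with slopes 0, 1, ..., 3). Only the lines that attain the minimum somewhere contribute to roots; other lines are dominated. Here the surviving (envelope) indices are i = 3, i = 2, i = 1, i = 0.
Intersections between consecutive envelope lines give the roots: for adjacent envelope indices i < j the intersection is x = (a_i − a_j) / (j − i). Reading off the sorted break points: {-7, 6, 8}.
Verification: at each break x_0, at least two indices attain the minimum of min_i(a_i + i · x_0).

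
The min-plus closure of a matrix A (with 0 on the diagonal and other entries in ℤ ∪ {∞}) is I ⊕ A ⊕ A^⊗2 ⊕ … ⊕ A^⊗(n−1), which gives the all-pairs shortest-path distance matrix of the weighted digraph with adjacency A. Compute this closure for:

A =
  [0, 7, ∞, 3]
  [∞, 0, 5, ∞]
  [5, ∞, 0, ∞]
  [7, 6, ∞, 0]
Closure =
  [0, 7, 12, 3]
  [10, 0, 5, 13]
  [5, 12, 0, 8]
  [7, 6, 11, 0]

This is the Floyd-Warshall all-pairs shortest-path computation. For each intermediate vertex k = 0, 1, …, 3, update dist[i][j] ← min(dist[i][j], dist[i][k] + dist[k][j]). The final matrix gives, for each (i, j), the minimum total weight of any directed path from i to j (possibly empty when i = j).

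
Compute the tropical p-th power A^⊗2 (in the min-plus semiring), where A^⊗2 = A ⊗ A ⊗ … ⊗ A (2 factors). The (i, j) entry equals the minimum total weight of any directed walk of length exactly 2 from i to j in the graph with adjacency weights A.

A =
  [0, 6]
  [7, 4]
A^⊗2 =
  [0, 6]
  [7, 8]

Each entry (A^⊗2)_ij equals the minimum over all length-2 walks i = v_0 → v_1 → … → v_2 = j of Σ_t A[v_t][v_{t+1}]. For example, for (i, j) = (0, 1) we minimise over 2 possible intermediate vertex sequences; the minimum is 6, attained along the walk 0 → 0 → 1.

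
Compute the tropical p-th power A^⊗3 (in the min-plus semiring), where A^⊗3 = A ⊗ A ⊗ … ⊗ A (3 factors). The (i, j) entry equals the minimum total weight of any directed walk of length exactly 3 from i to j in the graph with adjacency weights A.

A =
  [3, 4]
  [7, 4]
A^⊗3 =
  [9, 10]
  [13, 12]

Each entry (A^⊗3)_ij equals the minimum over all length-3 walks i = v_0 → v_1 → … → v_3 = j of Σ_t A[v_t][v_{t+1}]. For example, for (i, j) = (0, 1) we minimise over 4 possible intermediate vertex sequences; the minimum is 10, attained along the walk 0 → 0 → 0 → 1.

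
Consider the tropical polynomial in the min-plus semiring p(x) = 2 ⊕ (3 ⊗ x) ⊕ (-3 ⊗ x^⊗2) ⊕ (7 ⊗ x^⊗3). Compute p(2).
p(2) = 1

A tropical monomial a ⊗ x^⊗i evaluates to a + i · x. Evaluating each term at x = 2:
  Term 0 contributes 2 + 0 · 2 = 2
  Term 1 contributes 3 + 1 · 2 = 5
  Term 2 contributes -3 + 2 · 2 = 1
  Term 3 contributes 7 + 3 · 2 = 13
p(2) = ⊕ of these = min[2, 5, 1, 13] = 1.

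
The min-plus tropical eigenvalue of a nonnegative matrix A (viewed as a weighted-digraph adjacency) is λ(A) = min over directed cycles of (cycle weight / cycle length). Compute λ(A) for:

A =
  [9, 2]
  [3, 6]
λ(A) = 5/2

Enumerate directed cycles and compute their means (weight / length). Sample:
  cycle 0 → 0: weight = 9, length = 1, mean = 9/1 ≈ 9.000
  cycle 1 → 1: weight = 6, length = 1, mean = 6/1 ≈ 6.000
  cycle 0 → 1 → 0: weight = 5, length = 2, mean = 5/2 ≈ 2.500
  cycle 1 → 0 → 1: weight = 5, length = 2, mean = 5/2 ≈ 2.500
Minimum mean = 2.500, attained e.g. along the cycle 0 → 1 → 0 with weight 5 and length 2. So λ(A) = 5/2 = 5/2.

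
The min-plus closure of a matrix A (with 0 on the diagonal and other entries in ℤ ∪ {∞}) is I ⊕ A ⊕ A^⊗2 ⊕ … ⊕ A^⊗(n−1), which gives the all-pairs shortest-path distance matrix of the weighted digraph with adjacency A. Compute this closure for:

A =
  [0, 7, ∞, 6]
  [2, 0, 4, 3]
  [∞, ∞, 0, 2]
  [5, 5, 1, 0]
Closure =
  [0, 7, 7, 6]
  [2, 0, 4, 3]
  [7, 7, 0, 2]
  [5, 5, 1, 0]

This is the Floyd-Warshall all-pairs shortest-path computation. For each intermediate vertex k = 0, 1, …, 3, update dist[i][j] ← min(dist[i][j], dist[i][k] + dist[k][j]). The final matrix gives, for each (i, j), the minimum total weight of any directed path from i to j (possibly empty when i = j).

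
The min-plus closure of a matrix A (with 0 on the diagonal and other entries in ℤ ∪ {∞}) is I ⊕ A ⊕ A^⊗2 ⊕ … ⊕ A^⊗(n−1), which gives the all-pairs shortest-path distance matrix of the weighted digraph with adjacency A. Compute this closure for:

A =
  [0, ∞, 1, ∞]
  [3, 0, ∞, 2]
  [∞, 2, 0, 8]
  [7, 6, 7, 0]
Closure =
  [0, 3, 1, 5]
  [3, 0, 4, 2]
  [5, 2, 0, 4]
  [7, 6, 7, 0]

This is the Floyd-Warshall all-pairs shortest-path computation. For each intermediate vertex k = 0, 1, …, 3, update dist[i][j] ← min(dist[i][j], dist[i][k] + dist[k][j]). The final matrix gives, for each (i, j), the minimum total weight of any directed path from i to j (possibly empty when i = j).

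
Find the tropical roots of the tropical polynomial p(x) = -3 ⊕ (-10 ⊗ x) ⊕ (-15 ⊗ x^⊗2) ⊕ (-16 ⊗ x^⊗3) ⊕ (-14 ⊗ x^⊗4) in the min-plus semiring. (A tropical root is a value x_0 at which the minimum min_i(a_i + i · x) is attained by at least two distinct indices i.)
Roots: {-2, 1, 5, 7}

Each tropical root is a break point of the lower envelope of the lines y = a_i + i · x (there are 5 lines, with slopes 0, 1, ..., 4). Only the lines that attain the minimum somewhere contribute to roots; other lines are dominated. Here the surviving (envelope) indices are i = 4, i = 3, i = 2, i = 1, i = 0.
Intersections between consecutive envelope lines give the roots: for adjacent envelope indices i < j the intersection is x = (a_i − a_j) / (j − i). Reading off the sorted break points: {-2, 1, 5, 7}.
Verification: at each break x_0, at least two indices attain the minimum of min_i(a_i + i · x_0).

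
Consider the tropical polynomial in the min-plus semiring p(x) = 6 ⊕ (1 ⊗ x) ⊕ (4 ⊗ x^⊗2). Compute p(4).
p(4) = 5

A tropical monomial a ⊗ x^⊗i evaluates to a + i · x. Evaluating each term at x = 4:
  Term 0 contributes 6 + 0 · 4 = 6
  Term 1 contributes 1 + 1 · 4 = 5
  Term 2 contributes 4 + 2 · 4 = 12
p(4) = ⊕ of these = min[6, 5, 12] = 5.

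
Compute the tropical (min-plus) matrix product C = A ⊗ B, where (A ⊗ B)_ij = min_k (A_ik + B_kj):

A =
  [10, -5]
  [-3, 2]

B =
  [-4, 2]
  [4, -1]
A ⊗ B =
  [-1, -6]
  [-7, -1]

Apply the min-plus product entry-by-entry:
  C[0][0] = min over k of (A[0][0] + B[0][0] = 10 + -4 = 6, A[0][1] + B[1][0] = -5 + 4 = -1) = -1 (attained at k = 1)
  C[0][1] = min over k of (A[0][0] + B[0][1] = 10 + 2 = 12, A[0][1] + B[1][1] = -5 + -1 = -6) = -6 (attained at k = 1)
  C[1][0] = min over k of (A[1][0] + B[0][0] = -3 + -4 = -7, A[1][1] + B[1][0] = 2 + 4 = 6) = -7 (attained at k = 0)
  C[1][1] = min over k of (A[1][0] + B[0][1] = -3 + 2 = -1, A[1][1] + B[1][1] = 2 + -1 = 1) = -1 (attained at k = 0)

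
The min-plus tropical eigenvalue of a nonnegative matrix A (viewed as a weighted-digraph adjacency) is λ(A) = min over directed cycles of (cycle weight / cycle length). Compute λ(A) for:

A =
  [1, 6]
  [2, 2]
λ(A) = 1

Enumerate directed cycles and compute their means (weight / length). Sample:
  cycle 0 → 0: weight = 1, length = 1, mean = 1/1 ≈ 1.000
  cycle 1 → 1: weight = 2, length = 1, mean = 2/1 ≈ 2.000
  cycle 0 → 1 → 0: weight = 8, length = 2, mean = 8/2 ≈ 4.000
  cycle 1 → 0 → 1: weight = 8, length = 2, mean = 8/2 ≈ 4.000
Minimum mean = 1.000, attained e.g. along the cycle 0 → 0 with weight 1 and length 1. So λ(A) = 1/1 = 1.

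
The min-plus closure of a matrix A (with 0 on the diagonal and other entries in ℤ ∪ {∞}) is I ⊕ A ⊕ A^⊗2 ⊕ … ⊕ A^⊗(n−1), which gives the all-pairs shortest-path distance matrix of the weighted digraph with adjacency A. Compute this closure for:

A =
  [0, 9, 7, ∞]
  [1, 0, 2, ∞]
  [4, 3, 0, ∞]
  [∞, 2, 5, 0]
Closure =
  [0, 9, 7, ∞]
  [1, 0, 2, ∞]
  [4, 3, 0, ∞]
  [3, 2, 4, 0]

This is the Floyd-Warshall all-pairs shortest-path computation. For each intermediate vertex k = 0, 1, …, 3, update dist[i][j] ← min(dist[i][j], dist[i][k] + dist[k][j]). The final matrix gives, for each (i, j), the minimum total weight of any directed path from i to j (possibly empty when i = j).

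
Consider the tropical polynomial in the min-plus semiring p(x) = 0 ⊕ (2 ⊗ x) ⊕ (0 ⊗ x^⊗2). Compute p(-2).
p(-2) = -4

A tropical monomial a ⊗ x^⊗i evaluates to a + i · x. Evaluating each term at x = -2:
  Term 0 contributes 0 + 0 · -2 = 0
  Term 1 contributes 2 + 1 · -2 = 0
  Term 2 contributes 0 + 2 · -2 = -4
p(-2) = ⊕ of these = min[0, 0, -4] = -4.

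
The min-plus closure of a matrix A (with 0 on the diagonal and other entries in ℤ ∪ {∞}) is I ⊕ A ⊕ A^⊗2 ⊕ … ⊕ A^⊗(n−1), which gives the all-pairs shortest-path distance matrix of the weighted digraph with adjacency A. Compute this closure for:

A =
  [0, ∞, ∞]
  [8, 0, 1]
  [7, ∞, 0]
Closure =
  [0, ∞, ∞]
  [8, 0, 1]
  [7, ∞, 0]

This is the Floyd-Warshall all-pairs shortest-path computation. For each intermediate vertex k = 0, 1, …, 2, update dist[i][j] ← min(dist[i][j], dist[i][k] + dist[k][j]). The final matrix gives, for each (i, j), the minimum total weight of any directed path from i to j (possibly empty when i = j).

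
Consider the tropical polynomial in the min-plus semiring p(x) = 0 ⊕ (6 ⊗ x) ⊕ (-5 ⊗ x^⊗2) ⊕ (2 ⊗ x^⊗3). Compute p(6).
p(6) = 0

A tropical monomial a ⊗ x^⊗i evaluates to a + i · x. Evaluating each term at x = 6:
  Term 0 contributes 0 + 0 · 6 = 0
  Term 1 contributes 6 + 1 · 6 = 12
  Term 2 contributes -5 + 2 · 6 = 7
  Term 3 contributes 2 + 3 · 6 = 20
p(6) = ⊕ of these = min[0, 12, 7, 20] = 0.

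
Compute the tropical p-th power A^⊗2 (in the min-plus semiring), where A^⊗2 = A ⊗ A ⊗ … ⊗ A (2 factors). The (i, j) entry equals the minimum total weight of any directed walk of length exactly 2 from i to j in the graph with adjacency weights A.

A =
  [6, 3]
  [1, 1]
A^⊗2 =
  [4, 4]
  [2, 2]

Each entry (A^⊗2)_ij equals the minimum over all length-2 walks i = v_0 → v_1 → … → v_2 = j of Σ_t A[v_t][v_{t+1}]. For example, for (i, j) = (0, 1) we minimise over 2 possible intermediate vertex sequences; the minimum is 4, attained along the walk 0 → 1 → 1.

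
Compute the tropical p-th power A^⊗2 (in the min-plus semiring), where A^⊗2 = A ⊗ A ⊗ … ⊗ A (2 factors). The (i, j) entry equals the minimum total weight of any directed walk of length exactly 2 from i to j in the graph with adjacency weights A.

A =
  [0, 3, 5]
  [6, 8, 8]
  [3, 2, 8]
A^⊗2 =
  [0, 3, 5]
  [6, 9, 11]
  [3, 6, 8]

Each entry (A^⊗2)_ij equals the minimum over all length-2 walks i = v_0 → v_1 → … → v_2 = j of Σ_t A[v_t][v_{t+1}]. For example, for (i, j) = (0, 2) we minimise over 3 possible intermediate vertex sequences; the minimum is 5, attained along the walk 0 → 0 → 2.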